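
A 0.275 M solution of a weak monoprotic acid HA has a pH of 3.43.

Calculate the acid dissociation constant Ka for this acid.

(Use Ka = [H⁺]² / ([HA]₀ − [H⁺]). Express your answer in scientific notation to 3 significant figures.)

[H⁺] = 10^(−pH) = 10^(−3.43) = 3.715e-04 M. For HA ⇌ H⁺ + A⁻, Ka = [H⁺][A⁻]/[HA] = [H⁺]² / ([HA]₀ − [H⁺]) = (3.715e-04)² / (0.275 − 3.715e-04) = 5.03e-07.

K_a = 5.03e-07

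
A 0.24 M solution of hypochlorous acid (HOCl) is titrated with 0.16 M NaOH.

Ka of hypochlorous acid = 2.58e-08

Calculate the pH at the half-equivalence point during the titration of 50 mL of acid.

At half-equivalence [HA] = [A⁻], so Henderson-Hasselbalch gives pH = pKa = -log(2.58e-08) = 7.59.

pH = pKa = 7.59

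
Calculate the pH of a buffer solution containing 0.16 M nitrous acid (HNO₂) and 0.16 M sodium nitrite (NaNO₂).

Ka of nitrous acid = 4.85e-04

pKa = -log(4.85e-04) = 3.31. pH = pKa + log([A⁻]/[HA]) = 3.31 + log(0.16/0.16)

pH = 3.31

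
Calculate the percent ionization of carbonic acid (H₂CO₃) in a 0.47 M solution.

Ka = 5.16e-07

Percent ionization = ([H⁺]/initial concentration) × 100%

Using Ka equilibrium: x² + Ka×x - Ka×C = 0. Solving: [H⁺] = 4.9221e-04. Percent = (4.9221e-04/0.47) × 100

Percent ionization = 0.105%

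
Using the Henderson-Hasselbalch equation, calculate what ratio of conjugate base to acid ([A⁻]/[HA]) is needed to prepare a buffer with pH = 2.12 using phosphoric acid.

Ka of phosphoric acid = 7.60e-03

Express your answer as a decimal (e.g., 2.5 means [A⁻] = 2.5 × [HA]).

pKa = -log(7.60e-03) = 2.1192. pH = pKa + log([A⁻]/[HA]), so log([A⁻]/[HA]) = pH − pKa = 2.12 − 2.1192 = 0.0008. [A⁻]/[HA] = 10^(0.0008) = 1.00

[A⁻]/[HA] = 1.00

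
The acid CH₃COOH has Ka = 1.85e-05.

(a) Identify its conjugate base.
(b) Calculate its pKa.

(a) The conjugate base is formed by removing one H⁺ from CH₃COOH, giving CH₃COO⁻. (b) pKa = -log(Ka) = -log(1.85e-05) = 4.73.

Conjugate base: CH₃COO⁻; pK_a = 4.73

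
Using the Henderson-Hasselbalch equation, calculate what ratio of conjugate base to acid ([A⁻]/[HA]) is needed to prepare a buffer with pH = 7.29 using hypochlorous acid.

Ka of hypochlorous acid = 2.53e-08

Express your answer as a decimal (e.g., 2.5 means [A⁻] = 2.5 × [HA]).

pKa = -log(2.53e-08) = 7.5969. pH = pKa + log([A⁻]/[HA]), so log([A⁻]/[HA]) = pH − pKa = 7.29 − 7.5969 = -0.3069. [A⁻]/[HA] = 10^(-0.3069) = 0.493

[A⁻]/[HA] = 0.493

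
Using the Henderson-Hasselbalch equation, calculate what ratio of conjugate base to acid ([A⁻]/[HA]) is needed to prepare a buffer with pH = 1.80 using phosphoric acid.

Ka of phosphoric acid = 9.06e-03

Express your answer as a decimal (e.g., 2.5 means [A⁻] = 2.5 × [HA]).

pKa = -log(9.06e-03) = 2.0429. pH = pKa + log([A⁻]/[HA]), so log([A⁻]/[HA]) = pH − pKa = 1.80 − 2.0429 = -0.2429. [A⁻]/[HA] = 10^(-0.2429) = 0.572

[A⁻]/[HA] = 0.572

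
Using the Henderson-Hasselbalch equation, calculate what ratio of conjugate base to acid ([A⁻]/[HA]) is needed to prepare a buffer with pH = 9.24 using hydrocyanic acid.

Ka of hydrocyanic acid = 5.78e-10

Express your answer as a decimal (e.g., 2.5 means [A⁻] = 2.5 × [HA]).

pKa = -log(5.78e-10) = 9.2381. pH = pKa + log([A⁻]/[HA]), so log([A⁻]/[HA]) = pH − pKa = 9.24 − 9.2381 = 0.0019. [A⁻]/[HA] = 10^(0.0019) = 1.00

[A⁻]/[HA] = 1.00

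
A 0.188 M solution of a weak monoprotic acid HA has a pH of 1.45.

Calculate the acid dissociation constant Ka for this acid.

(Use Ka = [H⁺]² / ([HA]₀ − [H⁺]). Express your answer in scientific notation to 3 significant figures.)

[H⁺] = 10^(−pH) = 10^(−1.45) = 3.548e-02 M. For HA ⇌ H⁺ + A⁻, Ka = [H⁺][A⁻]/[HA] = [H⁺]² / ([HA]₀ − [H⁺]) = (3.548e-02)² / (0.188 − 3.548e-02) = 8.25e-03.

K_a = 8.25e-03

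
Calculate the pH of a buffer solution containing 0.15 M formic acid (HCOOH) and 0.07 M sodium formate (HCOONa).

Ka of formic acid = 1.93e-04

pKa = -log(1.93e-04) = 3.71. pH = pKa + log([A⁻]/[HA]) = 3.71 + log(0.07/0.15)

pH = 3.38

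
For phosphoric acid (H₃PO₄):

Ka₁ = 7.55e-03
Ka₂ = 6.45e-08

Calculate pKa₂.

pKa₂ = -log(Ka₂) = -log(6.45e-08) = 7.19.

pK_{a2} = 7.19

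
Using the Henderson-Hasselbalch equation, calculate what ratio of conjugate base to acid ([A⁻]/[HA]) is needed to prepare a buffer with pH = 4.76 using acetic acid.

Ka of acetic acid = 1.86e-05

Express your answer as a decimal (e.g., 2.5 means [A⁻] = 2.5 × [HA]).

pKa = -log(1.86e-05) = 4.7305. pH = pKa + log([A⁻]/[HA]), so log([A⁻]/[HA]) = pH − pKa = 4.76 − 4.7305 = 0.0295. [A⁻]/[HA] = 10^(0.0295) = 1.07

[A⁻]/[HA] = 1.07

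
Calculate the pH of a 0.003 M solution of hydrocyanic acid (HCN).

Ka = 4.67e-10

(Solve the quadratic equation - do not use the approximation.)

x² + Ka×x - Ka×C = 0. Using quadratic formula: [H⁺] = 1.1834e-06

pH = 5.93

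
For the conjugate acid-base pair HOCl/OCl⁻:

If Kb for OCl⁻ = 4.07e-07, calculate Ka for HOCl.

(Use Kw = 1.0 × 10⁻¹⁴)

For a conjugate pair Ka × Kb = Kw, so Ka = Kw/Kb = 1.0 × 10⁻¹⁴ / 4.07e-07 = 2.46e-08.

K_a = 2.46e-08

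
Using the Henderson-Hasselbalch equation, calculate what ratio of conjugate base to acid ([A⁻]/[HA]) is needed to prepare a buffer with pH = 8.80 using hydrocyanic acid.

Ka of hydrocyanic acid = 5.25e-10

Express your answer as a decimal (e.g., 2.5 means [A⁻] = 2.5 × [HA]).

pKa = -log(5.25e-10) = 9.2798. pH = pKa + log([A⁻]/[HA]), so log([A⁻]/[HA]) = pH − pKa = 8.80 − 9.2798 = -0.4798. [A⁻]/[HA] = 10^(-0.4798) = 0.331

[A⁻]/[HA] = 0.331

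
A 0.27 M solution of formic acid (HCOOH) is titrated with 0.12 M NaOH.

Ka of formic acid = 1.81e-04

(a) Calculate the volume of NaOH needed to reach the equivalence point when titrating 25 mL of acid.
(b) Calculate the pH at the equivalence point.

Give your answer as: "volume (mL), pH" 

moles acid = 0.27 × 25/1000 = 0.00675 mol; V_base = moles/0.12 × 1000 = 56.2 mL. At equivalence only the conjugate base is present: [A⁻] = 0.00675/0.081 = 8.3077e-02 M. Kb = Kw/Ka = 5.52e-11; [OH⁻] = √(Kb × [A⁻]) = 2.1424e-06; pOH = 5.67; pH = 14 - pOH = 8.33.

V = 56.2 mL, pH = 8.33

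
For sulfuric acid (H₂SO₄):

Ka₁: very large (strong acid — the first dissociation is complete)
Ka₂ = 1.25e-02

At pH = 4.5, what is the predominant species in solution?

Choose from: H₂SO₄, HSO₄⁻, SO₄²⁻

The first dissociation is complete, so H₂SO₄ itself is never the predominant species in water; pKa₂ = -log(1.25e-02) = 1.90. For a polyprotic acid the predominant species crosses at each pKa: below pKa_n the protonated form dominates, above it the deprotonated form does. At pH = 4.5, the predominant species is SO₄²⁻.

SO₄²⁻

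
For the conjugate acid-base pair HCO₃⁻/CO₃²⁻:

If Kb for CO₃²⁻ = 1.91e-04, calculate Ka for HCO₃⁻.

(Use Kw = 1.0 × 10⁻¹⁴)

For a conjugate pair Ka × Kb = Kw, so Ka = Kw/Kb = 1.0 × 10⁻¹⁴ / 1.91e-04 = 5.24e-11.

K_a = 5.24e-11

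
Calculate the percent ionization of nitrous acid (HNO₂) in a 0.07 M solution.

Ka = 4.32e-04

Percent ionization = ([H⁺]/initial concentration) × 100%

Using Ka equilibrium: x² + Ka×x - Ka×C = 0. Solving: [H⁺] = 5.2873e-03. Percent = (5.2873e-03/0.07) × 100

Percent ionization = 7.55%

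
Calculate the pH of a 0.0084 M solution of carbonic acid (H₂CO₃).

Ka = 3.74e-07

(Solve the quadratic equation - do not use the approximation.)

x² + Ka×x - Ka×C = 0. Using quadratic formula: [H⁺] = 5.5863e-05

pH = 4.25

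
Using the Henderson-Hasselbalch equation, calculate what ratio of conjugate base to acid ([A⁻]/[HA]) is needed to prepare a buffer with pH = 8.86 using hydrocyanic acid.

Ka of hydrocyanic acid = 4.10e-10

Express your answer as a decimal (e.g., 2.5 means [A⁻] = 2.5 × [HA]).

pKa = -log(4.10e-10) = 9.3872. pH = pKa + log([A⁻]/[HA]), so log([A⁻]/[HA]) = pH − pKa = 8.86 − 9.3872 = -0.5272. [A⁻]/[HA] = 10^(-0.5272) = 0.297

[A⁻]/[HA] = 0.297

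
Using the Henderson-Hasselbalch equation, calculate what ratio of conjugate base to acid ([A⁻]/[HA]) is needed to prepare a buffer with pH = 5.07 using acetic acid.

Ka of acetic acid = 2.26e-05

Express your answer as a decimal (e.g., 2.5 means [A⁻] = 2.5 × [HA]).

pKa = -log(2.26e-05) = 4.6459. pH = pKa + log([A⁻]/[HA]), so log([A⁻]/[HA]) = pH − pKa = 5.07 − 4.6459 = 0.4241. [A⁻]/[HA] = 10^(0.4241) = 2.66

[A⁻]/[HA] = 2.66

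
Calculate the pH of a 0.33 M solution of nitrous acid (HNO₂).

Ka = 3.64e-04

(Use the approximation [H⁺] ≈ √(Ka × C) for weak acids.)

[H⁺] = √(Ka × C) = √(3.64e-04 × 0.33) = 1.0960e-02. pH = -log(1.0960e-02)

pH = 1.96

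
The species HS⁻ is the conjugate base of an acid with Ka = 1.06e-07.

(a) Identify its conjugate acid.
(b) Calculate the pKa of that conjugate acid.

(a) The conjugate acid is formed by adding one H⁺ to HS⁻, giving H₂S. (b) pKa = -log(Ka) = -log(1.06e-07) = 6.97.

Conjugate acid: H₂S; pK_a = 6.97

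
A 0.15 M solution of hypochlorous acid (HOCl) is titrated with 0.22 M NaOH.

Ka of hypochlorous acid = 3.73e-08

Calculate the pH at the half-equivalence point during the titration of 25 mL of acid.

At half-equivalence [HA] = [A⁻], so Henderson-Hasselbalch gives pH = pKa = -log(3.73e-08) = 7.43.

pH = pKa = 7.43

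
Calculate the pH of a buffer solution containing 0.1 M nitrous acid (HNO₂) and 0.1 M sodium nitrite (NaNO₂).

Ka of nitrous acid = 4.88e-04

pKa = -log(4.88e-04) = 3.31. pH = pKa + log([A⁻]/[HA]) = 3.31 + log(0.1/0.1)

pH = 3.31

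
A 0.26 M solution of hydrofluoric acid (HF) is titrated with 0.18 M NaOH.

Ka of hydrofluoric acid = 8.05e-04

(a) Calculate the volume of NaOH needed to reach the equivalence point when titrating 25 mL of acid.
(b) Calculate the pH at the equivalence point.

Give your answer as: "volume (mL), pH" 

moles acid = 0.26 × 25/1000 = 0.0065 mol; V_base = moles/0.18 × 1000 = 36.1 mL. At equivalence only the conjugate base is present: [A⁻] = 0.0065/0.061 = 1.0636e-01 M. Kb = Kw/Ka = 1.24e-11; [OH⁻] = √(Kb × [A⁻]) = 1.1495e-06; pOH = 5.94; pH = 14 - pOH = 8.06.

V = 36.1 mL, pH = 8.06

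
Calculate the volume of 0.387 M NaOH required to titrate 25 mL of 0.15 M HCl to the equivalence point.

At equivalence: moles acid = moles base. moles HCl = 0.15 × 25/1000 = 0.00375 mol. V_base = moles / 0.387 × 1000 = 9.7 mL.

V_{base} = 9.7 mL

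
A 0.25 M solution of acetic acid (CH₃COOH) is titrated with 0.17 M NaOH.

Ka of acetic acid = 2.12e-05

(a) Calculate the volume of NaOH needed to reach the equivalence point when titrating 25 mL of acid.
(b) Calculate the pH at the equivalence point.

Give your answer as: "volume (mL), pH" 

moles acid = 0.25 × 25/1000 = 0.00625 mol; V_base = moles/0.17 × 1000 = 36.8 mL. At equivalence only the conjugate base is present: [A⁻] = 0.00625/0.062 = 1.0119e-01 M. Kb = Kw/Ka = 4.72e-10; [OH⁻] = √(Kb × [A⁻]) = 6.9088e-06; pOH = 5.16; pH = 14 - pOH = 8.84.

V = 36.8 mL, pH = 8.84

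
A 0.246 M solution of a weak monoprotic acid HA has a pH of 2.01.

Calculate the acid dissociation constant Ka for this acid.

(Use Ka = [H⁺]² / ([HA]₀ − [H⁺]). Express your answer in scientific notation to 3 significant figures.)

[H⁺] = 10^(−pH) = 10^(−2.01) = 9.772e-03 M. For HA ⇌ H⁺ + A⁻, Ka = [H⁺][A⁻]/[HA] = [H⁺]² / ([HA]₀ − [H⁺]) = (9.772e-03)² / (0.246 − 9.772e-03) = 4.04e-04.

K_a = 4.04e-04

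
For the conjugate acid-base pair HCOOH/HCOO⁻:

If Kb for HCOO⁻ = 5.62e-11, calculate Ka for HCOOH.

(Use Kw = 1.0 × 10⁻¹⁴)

For a conjugate pair Ka × Kb = Kw, so Ka = Kw/Kb = 1.0 × 10⁻¹⁴ / 5.62e-11 = 1.78e-04.

K_a = 1.78e-04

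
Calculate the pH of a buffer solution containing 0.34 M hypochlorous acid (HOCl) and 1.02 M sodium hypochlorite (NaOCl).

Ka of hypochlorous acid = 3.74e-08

pKa = -log(3.74e-08) = 7.43. pH = pKa + log([A⁻]/[HA]) = 7.43 + log(1.02/0.34)

pH = 7.90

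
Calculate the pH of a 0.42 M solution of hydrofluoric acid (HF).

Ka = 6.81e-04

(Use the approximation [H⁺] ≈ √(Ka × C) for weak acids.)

[H⁺] = √(Ka × C) = √(6.81e-04 × 0.42) = 1.6912e-02. pH = -log(1.6912e-02)

pH = 1.77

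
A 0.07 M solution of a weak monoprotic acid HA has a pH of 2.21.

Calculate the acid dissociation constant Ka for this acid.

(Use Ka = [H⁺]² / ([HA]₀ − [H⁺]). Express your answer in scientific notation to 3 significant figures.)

[H⁺] = 10^(−pH) = 10^(−2.21) = 6.166e-03 M. For HA ⇌ H⁺ + A⁻, Ka = [H⁺][A⁻]/[HA] = [H⁺]² / ([HA]₀ − [H⁺]) = (6.166e-03)² / (0.07 − 6.166e-03) = 5.96e-04.

K_a = 5.96e-04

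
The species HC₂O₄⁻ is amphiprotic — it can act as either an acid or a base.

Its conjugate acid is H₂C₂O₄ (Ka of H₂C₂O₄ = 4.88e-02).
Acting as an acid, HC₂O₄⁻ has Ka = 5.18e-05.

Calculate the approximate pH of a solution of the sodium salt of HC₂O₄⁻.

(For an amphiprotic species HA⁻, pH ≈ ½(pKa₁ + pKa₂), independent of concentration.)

pKa₁ = -log(4.88e-02) = 1.31; pKa₂ = -log(5.18e-05) = 4.29. For an amphiprotic species, pH ≈ ½(pKa₁ + pKa₂) = ½(1.31 + 4.29) = 2.80.

pH = 2.80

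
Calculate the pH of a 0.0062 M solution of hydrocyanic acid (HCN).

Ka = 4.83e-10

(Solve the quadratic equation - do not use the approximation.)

x² + Ka×x - Ka×C = 0. Using quadratic formula: [H⁺] = 1.7302e-06

pH = 5.76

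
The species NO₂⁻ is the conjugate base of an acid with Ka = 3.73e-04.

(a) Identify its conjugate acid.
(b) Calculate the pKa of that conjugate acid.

(a) The conjugate acid is formed by adding one H⁺ to NO₂⁻, giving HNO₂. (b) pKa = -log(Ka) = -log(3.73e-04) = 3.43.

Conjugate acid: HNO₂; pK_a = 3.43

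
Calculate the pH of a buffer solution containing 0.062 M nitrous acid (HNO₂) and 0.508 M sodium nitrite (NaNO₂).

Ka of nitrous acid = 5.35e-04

pKa = -log(5.35e-04) = 3.27. pH = pKa + log([A⁻]/[HA]) = 3.27 + log(0.508/0.062)

pH = 4.19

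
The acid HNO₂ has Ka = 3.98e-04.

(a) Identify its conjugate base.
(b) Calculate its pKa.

(a) The conjugate base is formed by removing one H⁺ from HNO₂, giving NO₂⁻. (b) pKa = -log(Ka) = -log(3.98e-04) = 3.40.

Conjugate base: NO₂⁻; pK_a = 3.40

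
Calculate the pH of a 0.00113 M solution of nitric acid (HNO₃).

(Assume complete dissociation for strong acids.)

[H⁺] = 0.00113 M for strong acid. pH = -log[H⁺] = -log(0.00113)

pH = 2.95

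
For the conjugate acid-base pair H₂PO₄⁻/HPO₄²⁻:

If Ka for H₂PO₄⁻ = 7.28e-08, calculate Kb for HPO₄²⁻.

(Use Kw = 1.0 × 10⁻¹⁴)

For a conjugate pair Ka × Kb = Kw, so Kb = Kw/Ka = 1.0 × 10⁻¹⁴ / 7.28e-08 = 1.37e-07.

K_b = 1.37e-07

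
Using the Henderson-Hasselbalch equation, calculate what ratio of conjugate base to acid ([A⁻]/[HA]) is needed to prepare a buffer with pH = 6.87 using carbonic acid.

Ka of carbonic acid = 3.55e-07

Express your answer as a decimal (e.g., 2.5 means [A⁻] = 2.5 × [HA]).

pKa = -log(3.55e-07) = 6.4498. pH = pKa + log([A⁻]/[HA]), so log([A⁻]/[HA]) = pH − pKa = 6.87 − 6.4498 = 0.4202. [A⁻]/[HA] = 10^(0.4202) = 2.63

[A⁻]/[HA] = 2.63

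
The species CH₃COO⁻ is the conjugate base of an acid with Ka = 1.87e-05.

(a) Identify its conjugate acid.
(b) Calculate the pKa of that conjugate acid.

(a) The conjugate acid is formed by adding one H⁺ to CH₃COO⁻, giving CH₃COOH. (b) pKa = -log(Ka) = -log(1.87e-05) = 4.73.

Conjugate acid: CH₃COOH; pK_a = 4.73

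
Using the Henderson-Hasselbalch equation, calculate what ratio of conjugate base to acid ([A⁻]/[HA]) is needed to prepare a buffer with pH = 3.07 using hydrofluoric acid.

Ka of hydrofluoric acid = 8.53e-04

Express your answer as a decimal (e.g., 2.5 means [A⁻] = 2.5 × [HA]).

pKa = -log(8.53e-04) = 3.0691. pH = pKa + log([A⁻]/[HA]), so log([A⁻]/[HA]) = pH − pKa = 3.07 − 3.0691 = 0.0009. [A⁻]/[HA] = 10^(0.0009) = 1.00

[A⁻]/[HA] = 1.00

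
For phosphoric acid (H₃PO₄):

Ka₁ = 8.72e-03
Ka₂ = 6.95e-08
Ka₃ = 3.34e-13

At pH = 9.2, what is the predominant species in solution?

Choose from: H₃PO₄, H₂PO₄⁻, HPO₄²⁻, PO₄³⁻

pKa₁ = 2.06, pKa₂ = 7.16, pKa₃ = 12.48. For a polyprotic acid the predominant species crosses at each pKa: below pKa_n the protonated form dominates, above it the deprotonated form does. At pH = 9.2, the predominant species is HPO₄²⁻.

HPO₄²⁻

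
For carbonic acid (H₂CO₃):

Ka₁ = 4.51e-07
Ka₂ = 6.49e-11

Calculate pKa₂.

pKa₂ = -log(Ka₂) = -log(6.49e-11) = 10.19.

pK_{a2} = 10.19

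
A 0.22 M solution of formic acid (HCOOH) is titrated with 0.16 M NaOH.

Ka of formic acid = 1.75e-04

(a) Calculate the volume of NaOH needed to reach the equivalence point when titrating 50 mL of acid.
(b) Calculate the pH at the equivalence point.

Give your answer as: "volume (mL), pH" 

moles acid = 0.22 × 50/1000 = 0.011 mol; V_base = moles/0.16 × 1000 = 68.7 mL. At equivalence only the conjugate base is present: [A⁻] = 0.011/0.119 = 9.2632e-02 M. Kb = Kw/Ka = 5.71e-11; [OH⁻] = √(Kb × [A⁻]) = 2.3007e-06; pOH = 5.64; pH = 14 - pOH = 8.36.

V = 68.7 mL, pH = 8.36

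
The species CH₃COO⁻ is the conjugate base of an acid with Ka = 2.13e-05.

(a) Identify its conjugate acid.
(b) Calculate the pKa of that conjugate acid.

(a) The conjugate acid is formed by adding one H⁺ to CH₃COO⁻, giving CH₃COOH. (b) pKa = -log(Ka) = -log(2.13e-05) = 4.67.

Conjugate acid: CH₃COOH; pK_a = 4.67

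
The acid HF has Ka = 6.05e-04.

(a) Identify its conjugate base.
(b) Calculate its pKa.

(a) The conjugate base is formed by removing one H⁺ from HF, giving F⁻. (b) pKa = -log(Ka) = -log(6.05e-04) = 3.22.

Conjugate base: F⁻; pK_a = 3.22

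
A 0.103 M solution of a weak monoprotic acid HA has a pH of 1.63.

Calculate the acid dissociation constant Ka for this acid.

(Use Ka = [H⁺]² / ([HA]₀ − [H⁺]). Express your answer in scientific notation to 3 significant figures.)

[H⁺] = 10^(−pH) = 10^(−1.63) = 2.344e-02 M. For HA ⇌ H⁺ + A⁻, Ka = [H⁺][A⁻]/[HA] = [H⁺]² / ([HA]₀ − [H⁺]) = (2.344e-02)² / (0.103 − 2.344e-02) = 6.91e-03.

K_a = 6.91e-03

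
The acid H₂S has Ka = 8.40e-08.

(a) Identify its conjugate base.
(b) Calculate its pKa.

(a) The conjugate base is formed by removing one H⁺ from H₂S, giving HS⁻. (b) pKa = -log(Ka) = -log(8.40e-08) = 7.08.

Conjugate base: HS⁻; pK_a = 7.08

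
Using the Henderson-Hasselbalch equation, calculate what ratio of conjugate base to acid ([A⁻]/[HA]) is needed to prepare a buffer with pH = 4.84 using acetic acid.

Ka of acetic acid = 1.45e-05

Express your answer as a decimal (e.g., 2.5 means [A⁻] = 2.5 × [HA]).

pKa = -log(1.45e-05) = 4.8386. pH = pKa + log([A⁻]/[HA]), so log([A⁻]/[HA]) = pH − pKa = 4.84 − 4.8386 = 0.0014. [A⁻]/[HA] = 10^(0.0014) = 1.00

[A⁻]/[HA] = 1.00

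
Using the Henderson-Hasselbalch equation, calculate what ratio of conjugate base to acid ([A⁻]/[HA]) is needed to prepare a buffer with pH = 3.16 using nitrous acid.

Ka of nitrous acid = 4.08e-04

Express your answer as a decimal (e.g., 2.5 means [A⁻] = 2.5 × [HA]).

pKa = -log(4.08e-04) = 3.3893. pH = pKa + log([A⁻]/[HA]), so log([A⁻]/[HA]) = pH − pKa = 3.16 − 3.3893 = -0.2293. [A⁻]/[HA] = 10^(-0.2293) = 0.590

[A⁻]/[HA] = 0.590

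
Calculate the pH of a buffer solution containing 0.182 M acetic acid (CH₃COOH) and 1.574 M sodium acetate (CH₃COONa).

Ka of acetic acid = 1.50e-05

pKa = -log(1.50e-05) = 4.82. pH = pKa + log([A⁻]/[HA]) = 4.82 + log(1.574/0.182)

pH = 5.76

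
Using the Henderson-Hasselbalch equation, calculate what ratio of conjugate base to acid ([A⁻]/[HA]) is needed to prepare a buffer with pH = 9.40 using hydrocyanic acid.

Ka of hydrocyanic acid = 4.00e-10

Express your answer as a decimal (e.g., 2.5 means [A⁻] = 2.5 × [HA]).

pKa = -log(4.00e-10) = 9.3979. pH = pKa + log([A⁻]/[HA]), so log([A⁻]/[HA]) = pH − pKa = 9.40 − 9.3979 = 0.0021. [A⁻]/[HA] = 10^(0.0021) = 1.00

[A⁻]/[HA] = 1.00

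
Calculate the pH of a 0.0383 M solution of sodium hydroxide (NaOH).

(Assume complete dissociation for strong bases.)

[OH⁻] = 0.0383 M for strong base. pOH = -log[OH⁻] = 1.42, pH = 14 - pOH

pH = 12.58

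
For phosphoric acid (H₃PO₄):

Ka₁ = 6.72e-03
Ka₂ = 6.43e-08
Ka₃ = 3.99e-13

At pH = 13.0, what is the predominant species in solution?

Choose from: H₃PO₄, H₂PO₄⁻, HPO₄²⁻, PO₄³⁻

pKa₁ = 2.17, pKa₂ = 7.19, pKa₃ = 12.40. For a polyprotic acid the predominant species crosses at each pKa: below pKa_n the protonated form dominates, above it the deprotonated form does. At pH = 13.0, the predominant species is PO₄³⁻.

PO₄³⁻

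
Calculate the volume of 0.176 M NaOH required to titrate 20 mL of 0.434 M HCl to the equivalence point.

At equivalence: moles acid = moles base. moles HCl = 0.434 × 20/1000 = 0.00868 mol. V_base = moles / 0.176 × 1000 = 49.3 mL.

V_{base} = 49.3 mL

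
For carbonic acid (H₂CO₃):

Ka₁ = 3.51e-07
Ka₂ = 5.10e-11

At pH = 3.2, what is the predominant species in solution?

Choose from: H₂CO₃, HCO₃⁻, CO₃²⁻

pKa₁ = 6.45, pKa₂ = 10.29. For a polyprotic acid the predominant species crosses at each pKa: below pKa_n the protonated form dominates, above it the deprotonated form does. At pH = 3.2, the predominant species is H₂CO₃.

H₂CO₃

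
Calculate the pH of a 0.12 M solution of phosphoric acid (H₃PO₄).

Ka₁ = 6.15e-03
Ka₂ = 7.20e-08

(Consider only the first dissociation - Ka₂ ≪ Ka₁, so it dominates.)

First dissociation dominates. From Ka₁ = [H⁺][HA⁻]/[H₂A], x² + Ka₁·x − Ka₁·C = 0 with C = 0.12 M and Ka₁ = 6.15e-03. Solving: [H⁺] = (−Ka₁ + √(Ka₁² + 4·Ka₁·C)) / 2 = 2.4265e-02 M. pH = -log(2.4265e-02) = 1.62.

pH = 1.62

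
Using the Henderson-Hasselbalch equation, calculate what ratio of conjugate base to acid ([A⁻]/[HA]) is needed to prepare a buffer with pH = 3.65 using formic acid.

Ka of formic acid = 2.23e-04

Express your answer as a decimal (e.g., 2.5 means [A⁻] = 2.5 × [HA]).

pKa = -log(2.23e-04) = 3.6517. pH = pKa + log([A⁻]/[HA]), so log([A⁻]/[HA]) = pH − pKa = 3.65 − 3.6517 = -0.0017. [A⁻]/[HA] = 10^(-0.0017) = 0.996

[A⁻]/[HA] = 0.996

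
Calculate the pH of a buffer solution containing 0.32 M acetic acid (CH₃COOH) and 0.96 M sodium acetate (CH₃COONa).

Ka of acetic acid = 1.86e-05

pKa = -log(1.86e-05) = 4.73. pH = pKa + log([A⁻]/[HA]) = 4.73 + log(0.96/0.32)

pH = 5.21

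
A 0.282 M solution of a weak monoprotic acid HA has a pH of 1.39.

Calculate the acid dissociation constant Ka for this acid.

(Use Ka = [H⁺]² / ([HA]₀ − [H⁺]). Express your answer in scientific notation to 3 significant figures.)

[H⁺] = 10^(−pH) = 10^(−1.39) = 4.074e-02 M. For HA ⇌ H⁺ + A⁻, Ka = [H⁺][A⁻]/[HA] = [H⁺]² / ([HA]₀ − [H⁺]) = (4.074e-02)² / (0.282 − 4.074e-02) = 6.88e-03.

K_a = 6.88e-03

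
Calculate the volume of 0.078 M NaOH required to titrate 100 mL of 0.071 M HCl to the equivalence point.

At equivalence: moles acid = moles base. moles HCl = 0.071 × 100/1000 = 0.0071 mol. V_base = moles / 0.078 × 1000 = 91.0 mL.

V_{base} = 91.0 mL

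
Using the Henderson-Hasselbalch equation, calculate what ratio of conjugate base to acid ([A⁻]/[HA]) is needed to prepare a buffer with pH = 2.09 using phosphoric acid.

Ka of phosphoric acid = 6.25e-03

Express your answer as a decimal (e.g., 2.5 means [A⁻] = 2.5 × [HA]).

pKa = -log(6.25e-03) = 2.2041. pH = pKa + log([A⁻]/[HA]), so log([A⁻]/[HA]) = pH − pKa = 2.09 − 2.2041 = -0.1141. [A⁻]/[HA] = 10^(-0.1141) = 0.769

[A⁻]/[HA] = 0.769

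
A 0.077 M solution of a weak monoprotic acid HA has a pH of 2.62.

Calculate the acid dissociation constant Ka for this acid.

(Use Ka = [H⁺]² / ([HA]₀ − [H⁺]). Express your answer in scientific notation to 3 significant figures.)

[H⁺] = 10^(−pH) = 10^(−2.62) = 2.399e-03 M. For HA ⇌ H⁺ + A⁻, Ka = [H⁺][A⁻]/[HA] = [H⁺]² / ([HA]₀ − [H⁺]) = (2.399e-03)² / (0.077 − 2.399e-03) = 7.71e-05.

K_a = 7.71e-05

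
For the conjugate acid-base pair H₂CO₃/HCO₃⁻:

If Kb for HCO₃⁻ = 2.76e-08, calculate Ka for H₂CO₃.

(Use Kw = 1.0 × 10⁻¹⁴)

For a conjugate pair Ka × Kb = Kw, so Ka = Kw/Kb = 1.0 × 10⁻¹⁴ / 2.76e-08 = 3.62e-07.

K_a = 3.62e-07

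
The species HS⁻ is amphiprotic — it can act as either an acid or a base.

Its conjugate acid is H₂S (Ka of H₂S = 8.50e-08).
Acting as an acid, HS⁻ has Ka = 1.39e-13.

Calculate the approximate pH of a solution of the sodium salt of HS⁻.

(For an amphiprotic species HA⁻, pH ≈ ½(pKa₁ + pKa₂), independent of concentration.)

pKa₁ = -log(8.50e-08) = 7.07; pKa₂ = -log(1.39e-13) = 12.86. For an amphiprotic species, pH ≈ ½(pKa₁ + pKa₂) = ½(7.07 + 12.86) = 9.96.

pH = 9.96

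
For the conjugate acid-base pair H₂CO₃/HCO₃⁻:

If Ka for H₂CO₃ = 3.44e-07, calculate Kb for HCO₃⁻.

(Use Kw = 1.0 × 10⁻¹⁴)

For a conjugate pair Ka × Kb = Kw, so Kb = Kw/Ka = 1.0 × 10⁻¹⁴ / 3.44e-07 = 2.91e-08.

K_b = 2.91e-08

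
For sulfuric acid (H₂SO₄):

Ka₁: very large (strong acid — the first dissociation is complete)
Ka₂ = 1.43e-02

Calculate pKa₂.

pKa₂ = -log(Ka₂) = -log(1.43e-02) = 1.84.

pK_{a2} = 1.84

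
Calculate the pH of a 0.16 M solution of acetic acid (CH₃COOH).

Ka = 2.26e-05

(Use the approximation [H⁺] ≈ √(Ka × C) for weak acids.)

[H⁺] = √(Ka × C) = √(2.26e-05 × 0.16) = 1.9016e-03. pH = -log(1.9016e-03)

pH = 2.72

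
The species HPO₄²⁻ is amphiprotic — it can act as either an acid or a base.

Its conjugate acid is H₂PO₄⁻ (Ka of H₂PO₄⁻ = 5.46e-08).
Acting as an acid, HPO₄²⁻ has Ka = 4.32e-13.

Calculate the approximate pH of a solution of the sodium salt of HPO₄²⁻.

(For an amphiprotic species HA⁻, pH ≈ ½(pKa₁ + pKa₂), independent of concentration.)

pKa₁ = -log(5.46e-08) = 7.26; pKa₂ = -log(4.32e-13) = 12.36. For an amphiprotic species, pH ≈ ½(pKa₁ + pKa₂) = ½(7.26 + 12.36) = 9.81.

pH = 9.81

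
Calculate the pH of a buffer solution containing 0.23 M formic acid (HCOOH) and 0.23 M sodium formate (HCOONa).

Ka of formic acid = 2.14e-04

pKa = -log(2.14e-04) = 3.67. pH = pKa + log([A⁻]/[HA]) = 3.67 + log(0.23/0.23)

pH = 3.67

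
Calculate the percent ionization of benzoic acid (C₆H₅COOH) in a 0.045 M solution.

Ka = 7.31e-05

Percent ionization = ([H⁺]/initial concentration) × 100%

Using Ka equilibrium: x² + Ka×x - Ka×C = 0. Solving: [H⁺] = 1.7775e-03. Percent = (1.7775e-03/0.045) × 100

Percent ionization = 3.95%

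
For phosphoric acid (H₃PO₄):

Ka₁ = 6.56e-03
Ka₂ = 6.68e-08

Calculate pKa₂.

pKa₂ = -log(Ka₂) = -log(6.68e-08) = 7.18.

pK_{a2} = 7.18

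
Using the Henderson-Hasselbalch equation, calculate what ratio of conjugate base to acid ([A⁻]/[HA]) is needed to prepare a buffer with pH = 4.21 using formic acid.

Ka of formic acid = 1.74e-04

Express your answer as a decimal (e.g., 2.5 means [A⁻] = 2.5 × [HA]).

pKa = -log(1.74e-04) = 3.7595. pH = pKa + log([A⁻]/[HA]), so log([A⁻]/[HA]) = pH − pKa = 4.21 − 3.7595 = 0.4505. [A⁻]/[HA] = 10^(0.4505) = 2.82

[A⁻]/[HA] = 2.82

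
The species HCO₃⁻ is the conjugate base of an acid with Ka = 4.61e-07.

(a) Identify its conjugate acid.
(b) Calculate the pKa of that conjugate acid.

(a) The conjugate acid is formed by adding one H⁺ to HCO₃⁻, giving H₂CO₃. (b) pKa = -log(Ka) = -log(4.61e-07) = 6.34.

Conjugate acid: H₂CO₃; pK_a = 6.34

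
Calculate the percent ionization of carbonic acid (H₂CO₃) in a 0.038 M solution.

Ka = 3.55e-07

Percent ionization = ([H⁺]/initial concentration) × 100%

Using Ka equilibrium: x² + Ka×x - Ka×C = 0. Solving: [H⁺] = 1.1597e-04. Percent = (1.1597e-04/0.038) × 100

Percent ionization = 0.305%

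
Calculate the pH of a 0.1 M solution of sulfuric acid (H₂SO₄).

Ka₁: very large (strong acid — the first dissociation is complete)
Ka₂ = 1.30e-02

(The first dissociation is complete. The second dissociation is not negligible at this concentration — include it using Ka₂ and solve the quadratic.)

First dissociation is complete: [H⁺]₀ = [HSO₄⁻]₀ = C = 0.1 M. Second dissociation HSO₄⁻ ⇌ H⁺ + SO₄²⁻: let x = [SO₄²⁻]. Ka₂ = (C + x)·x / (C − x) = 1.30e-02 → x² + (C + Ka₂)·x − Ka₂·C = 0 → x² + 0.11300·x − 1.300e-03 = 0. x = (−0.11300 + √(0.11300² + 4 × 1.300e-03)) / 2 = 1.0524e-02 M. [H⁺] = C + x = 0.1 + 1.0524e-02 = 1.1052e-01 M. pH = -log(1.1052e-01) = 0.96.

pH = 0.96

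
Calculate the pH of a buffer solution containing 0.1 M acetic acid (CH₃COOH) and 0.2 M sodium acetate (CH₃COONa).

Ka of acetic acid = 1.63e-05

pKa = -log(1.63e-05) = 4.79. pH = pKa + log([A⁻]/[HA]) = 4.79 + log(0.2/0.1)

pH = 5.09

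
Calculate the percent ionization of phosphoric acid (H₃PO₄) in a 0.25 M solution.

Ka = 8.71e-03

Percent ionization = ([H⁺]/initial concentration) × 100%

Using Ka equilibrium: x² + Ka×x - Ka×C = 0. Solving: [H⁺] = 4.2511e-02. Percent = (4.2511e-02/0.25) × 100

Percent ionization = 17%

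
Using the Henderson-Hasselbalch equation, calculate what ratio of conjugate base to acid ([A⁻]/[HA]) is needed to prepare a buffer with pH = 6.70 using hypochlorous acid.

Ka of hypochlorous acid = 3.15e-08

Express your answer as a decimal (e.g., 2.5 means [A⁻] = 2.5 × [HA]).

pKa = -log(3.15e-08) = 7.5017. pH = pKa + log([A⁻]/[HA]), so log([A⁻]/[HA]) = pH − pKa = 6.70 − 7.5017 = -0.8017. [A⁻]/[HA] = 10^(-0.8017) = 0.158

[A⁻]/[HA] = 0.158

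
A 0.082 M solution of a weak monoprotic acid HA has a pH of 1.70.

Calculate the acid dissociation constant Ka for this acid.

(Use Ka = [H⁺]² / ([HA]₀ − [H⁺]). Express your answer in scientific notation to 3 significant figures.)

[H⁺] = 10^(−pH) = 10^(−1.70) = 1.995e-02 M. For HA ⇌ H⁺ + A⁻, Ka = [H⁺][A⁻]/[HA] = [H⁺]² / ([HA]₀ − [H⁺]) = (1.995e-02)² / (0.082 − 1.995e-02) = 6.42e-03.

K_a = 6.42e-03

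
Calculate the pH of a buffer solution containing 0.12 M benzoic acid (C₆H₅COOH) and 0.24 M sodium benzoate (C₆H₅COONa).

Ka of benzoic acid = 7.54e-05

pKa = -log(7.54e-05) = 4.12. pH = pKa + log([A⁻]/[HA]) = 4.12 + log(0.24/0.12)

pH = 4.42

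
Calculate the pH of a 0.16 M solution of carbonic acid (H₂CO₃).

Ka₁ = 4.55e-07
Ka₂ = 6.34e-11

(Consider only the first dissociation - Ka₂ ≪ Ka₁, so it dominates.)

First dissociation dominates. From Ka₁ = [H⁺][HA⁻]/[H₂A], x² + Ka₁·x − Ka₁·C = 0 with C = 0.16 M and Ka₁ = 4.55e-07. Solving: [H⁺] = (−Ka₁ + √(Ka₁² + 4·Ka₁·C)) / 2 = 2.6959e-04 M. pH = -log(2.6959e-04) = 3.57.

pH = 3.57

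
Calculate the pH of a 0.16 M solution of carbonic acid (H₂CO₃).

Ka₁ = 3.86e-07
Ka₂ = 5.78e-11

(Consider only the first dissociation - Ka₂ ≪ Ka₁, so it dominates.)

First dissociation dominates. From Ka₁ = [H⁺][HA⁻]/[H₂A], x² + Ka₁·x − Ka₁·C = 0 with C = 0.16 M and Ka₁ = 3.86e-07. Solving: [H⁺] = (−Ka₁ + √(Ka₁² + 4·Ka₁·C)) / 2 = 2.4832e-04 M. pH = -log(2.4832e-04) = 3.60.

pH = 3.60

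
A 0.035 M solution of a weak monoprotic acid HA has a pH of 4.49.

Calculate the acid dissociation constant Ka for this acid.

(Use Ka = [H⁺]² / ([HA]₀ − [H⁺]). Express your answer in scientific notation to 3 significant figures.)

[H⁺] = 10^(−pH) = 10^(−4.49) = 3.236e-05 M. For HA ⇌ H⁺ + A⁻, Ka = [H⁺][A⁻]/[HA] = [H⁺]² / ([HA]₀ − [H⁺]) = (3.236e-05)² / (0.035 − 3.236e-05) = 2.99e-08.

K_a = 2.99e-08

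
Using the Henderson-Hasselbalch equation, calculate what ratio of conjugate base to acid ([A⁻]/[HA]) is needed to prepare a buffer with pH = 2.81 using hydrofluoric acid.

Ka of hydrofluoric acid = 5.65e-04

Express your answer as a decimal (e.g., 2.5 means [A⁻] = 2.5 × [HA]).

pKa = -log(5.65e-04) = 3.2480. pH = pKa + log([A⁻]/[HA]), so log([A⁻]/[HA]) = pH − pKa = 2.81 − 3.2480 = -0.4380. [A⁻]/[HA] = 10^(-0.4380) = 0.365

[A⁻]/[HA] = 0.365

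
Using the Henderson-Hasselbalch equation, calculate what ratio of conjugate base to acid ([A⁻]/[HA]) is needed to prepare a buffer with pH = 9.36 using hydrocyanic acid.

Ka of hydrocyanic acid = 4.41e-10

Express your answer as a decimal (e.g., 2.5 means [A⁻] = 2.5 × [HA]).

pKa = -log(4.41e-10) = 9.3556. pH = pKa + log([A⁻]/[HA]), so log([A⁻]/[HA]) = pH − pKa = 9.36 − 9.3556 = 0.0044. [A⁻]/[HA] = 10^(0.0044) = 1.01

[A⁻]/[HA] = 1.01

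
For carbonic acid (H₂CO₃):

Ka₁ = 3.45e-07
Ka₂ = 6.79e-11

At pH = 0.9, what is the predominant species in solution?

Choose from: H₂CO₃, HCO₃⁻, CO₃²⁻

pKa₁ = 6.46, pKa₂ = 10.17. For a polyprotic acid the predominant species crosses at each pKa: below pKa_n the protonated form dominates, above it the deprotonated form does. At pH = 0.9, the predominant species is H₂CO₃.

H₂CO₃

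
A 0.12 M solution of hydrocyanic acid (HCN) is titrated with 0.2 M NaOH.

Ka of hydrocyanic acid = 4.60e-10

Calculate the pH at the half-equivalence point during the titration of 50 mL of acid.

At half-equivalence [HA] = [A⁻], so Henderson-Hasselbalch gives pH = pKa = -log(4.60e-10) = 9.34.

pH = pKa = 9.34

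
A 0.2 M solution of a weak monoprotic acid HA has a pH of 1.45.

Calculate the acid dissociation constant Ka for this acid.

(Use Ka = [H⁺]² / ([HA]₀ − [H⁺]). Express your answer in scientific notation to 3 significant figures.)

[H⁺] = 10^(−pH) = 10^(−1.45) = 3.548e-02 M. For HA ⇌ H⁺ + A⁻, Ka = [H⁺][A⁻]/[HA] = [H⁺]² / ([HA]₀ − [H⁺]) = (3.548e-02)² / (0.2 − 3.548e-02) = 7.65e-03.

K_a = 7.65e-03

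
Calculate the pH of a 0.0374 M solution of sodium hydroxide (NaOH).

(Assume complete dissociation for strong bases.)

[OH⁻] = 0.0374 M for strong base. pOH = -log[OH⁻] = 1.43, pH = 14 - pOH

pH = 12.57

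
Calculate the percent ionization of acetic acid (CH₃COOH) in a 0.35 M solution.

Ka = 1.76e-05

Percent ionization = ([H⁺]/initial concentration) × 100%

Using Ka equilibrium: x² + Ka×x - Ka×C = 0. Solving: [H⁺] = 2.4732e-03. Percent = (2.4732e-03/0.35) × 100

Percent ionization = 0.707%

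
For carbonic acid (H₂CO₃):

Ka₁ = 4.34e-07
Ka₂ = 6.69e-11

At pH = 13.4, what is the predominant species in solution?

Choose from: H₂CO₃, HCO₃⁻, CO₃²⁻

pKa₁ = 6.36, pKa₂ = 10.17. For a polyprotic acid the predominant species crosses at each pKa: below pKa_n the protonated form dominates, above it the deprotonated form does. At pH = 13.4, the predominant species is CO₃²⁻.

CO₃²⁻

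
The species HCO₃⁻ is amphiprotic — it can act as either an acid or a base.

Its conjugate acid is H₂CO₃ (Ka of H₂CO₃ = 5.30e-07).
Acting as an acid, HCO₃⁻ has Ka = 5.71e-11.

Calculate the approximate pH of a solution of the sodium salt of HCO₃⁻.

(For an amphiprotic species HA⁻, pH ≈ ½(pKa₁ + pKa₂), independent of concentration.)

pKa₁ = -log(5.30e-07) = 6.28; pKa₂ = -log(5.71e-11) = 10.24. For an amphiprotic species, pH ≈ ½(pKa₁ + pKa₂) = ½(6.28 + 10.24) = 8.26.

pH = 8.26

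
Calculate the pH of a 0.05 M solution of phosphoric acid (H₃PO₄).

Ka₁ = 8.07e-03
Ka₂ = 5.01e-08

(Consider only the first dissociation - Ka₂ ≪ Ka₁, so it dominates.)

First dissociation dominates. From Ka₁ = [H⁺][HA⁻]/[H₂A], x² + Ka₁·x − Ka₁·C = 0 with C = 0.05 M and Ka₁ = 8.07e-03. Solving: [H⁺] = (−Ka₁ + √(Ka₁² + 4·Ka₁·C)) / 2 = 1.6454e-02 M. pH = -log(1.6454e-02) = 1.78.

pH = 1.78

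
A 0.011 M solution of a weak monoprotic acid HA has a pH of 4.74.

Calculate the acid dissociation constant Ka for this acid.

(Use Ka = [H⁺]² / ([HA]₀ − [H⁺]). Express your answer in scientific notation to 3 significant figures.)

[H⁺] = 10^(−pH) = 10^(−4.74) = 1.820e-05 M. For HA ⇌ H⁺ + A⁻, Ka = [H⁺][A⁻]/[HA] = [H⁺]² / ([HA]₀ − [H⁺]) = (1.820e-05)² / (0.011 − 1.820e-05) = 3.02e-08.

K_a = 3.02e-08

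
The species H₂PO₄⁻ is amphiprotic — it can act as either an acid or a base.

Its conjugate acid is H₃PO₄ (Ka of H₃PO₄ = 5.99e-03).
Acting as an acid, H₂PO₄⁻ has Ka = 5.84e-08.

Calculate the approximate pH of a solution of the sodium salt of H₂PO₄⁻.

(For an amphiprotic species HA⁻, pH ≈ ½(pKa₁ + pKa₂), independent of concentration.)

pKa₁ = -log(5.99e-03) = 2.22; pKa₂ = -log(5.84e-08) = 7.23. For an amphiprotic species, pH ≈ ½(pKa₁ + pKa₂) = ½(2.22 + 7.23) = 4.73.

pH = 4.73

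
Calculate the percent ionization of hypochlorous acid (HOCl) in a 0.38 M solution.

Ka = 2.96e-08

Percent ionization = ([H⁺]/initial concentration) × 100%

Using Ka equilibrium: x² + Ka×x - Ka×C = 0. Solving: [H⁺] = 1.0604e-04. Percent = (1.0604e-04/0.38) × 100

Percent ionization = 0.0279%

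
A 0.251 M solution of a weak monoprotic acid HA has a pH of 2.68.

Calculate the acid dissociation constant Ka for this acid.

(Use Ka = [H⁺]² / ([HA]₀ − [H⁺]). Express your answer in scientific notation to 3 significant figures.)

[H⁺] = 10^(−pH) = 10^(−2.68) = 2.089e-03 M. For HA ⇌ H⁺ + A⁻, Ka = [H⁺][A⁻]/[HA] = [H⁺]² / ([HA]₀ − [H⁺]) = (2.089e-03)² / (0.251 − 2.089e-03) = 1.75e-05.

K_a = 1.75e-05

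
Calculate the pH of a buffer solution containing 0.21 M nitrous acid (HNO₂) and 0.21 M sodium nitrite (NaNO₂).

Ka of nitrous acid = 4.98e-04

pKa = -log(4.98e-04) = 3.30. pH = pKa + log([A⁻]/[HA]) = 3.30 + log(0.21/0.21)

pH = 3.30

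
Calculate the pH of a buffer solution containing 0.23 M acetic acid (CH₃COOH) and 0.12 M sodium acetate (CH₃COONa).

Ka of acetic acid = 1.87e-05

pKa = -log(1.87e-05) = 4.73. pH = pKa + log([A⁻]/[HA]) = 4.73 + log(0.12/0.23)

pH = 4.45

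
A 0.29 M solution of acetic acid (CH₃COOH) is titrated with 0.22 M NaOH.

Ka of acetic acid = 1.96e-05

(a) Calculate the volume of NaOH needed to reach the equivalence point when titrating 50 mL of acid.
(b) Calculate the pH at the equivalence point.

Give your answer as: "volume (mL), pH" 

moles acid = 0.29 × 50/1000 = 0.0145 mol; V_base = moles/0.22 × 1000 = 65.9 mL. At equivalence only the conjugate base is present: [A⁻] = 0.0145/0.116 = 1.2510e-01 M. Kb = Kw/Ka = 5.10e-10; [OH⁻] = √(Kb × [A⁻]) = 7.9891e-06; pOH = 5.10; pH = 14 - pOH = 8.90.

V = 65.9 mL, pH = 8.90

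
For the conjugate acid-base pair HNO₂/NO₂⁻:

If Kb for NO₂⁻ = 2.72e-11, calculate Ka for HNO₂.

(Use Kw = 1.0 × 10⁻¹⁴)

For a conjugate pair Ka × Kb = Kw, so Ka = Kw/Kb = 1.0 × 10⁻¹⁴ / 2.72e-11 = 3.68e-04.

K_a = 3.68e-04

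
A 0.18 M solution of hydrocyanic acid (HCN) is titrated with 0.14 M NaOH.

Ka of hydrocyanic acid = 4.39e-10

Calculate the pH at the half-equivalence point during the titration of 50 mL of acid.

At half-equivalence [HA] = [A⁻], so Henderson-Hasselbalch gives pH = pKa = -log(4.39e-10) = 9.36.

pH = pKa = 9.36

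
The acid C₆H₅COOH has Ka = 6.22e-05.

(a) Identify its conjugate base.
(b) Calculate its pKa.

(a) The conjugate base is formed by removing one H⁺ from C₆H₅COOH, giving C₆H₅COO⁻. (b) pKa = -log(Ka) = -log(6.22e-05) = 4.21.

Conjugate base: C₆H₅COO⁻; pK_a = 4.21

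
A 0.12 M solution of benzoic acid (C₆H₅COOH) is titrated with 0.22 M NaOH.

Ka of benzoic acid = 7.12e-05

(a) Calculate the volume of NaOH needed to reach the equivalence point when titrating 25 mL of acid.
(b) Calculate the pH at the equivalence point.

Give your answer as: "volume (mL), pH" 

moles acid = 0.12 × 25/1000 = 0.003 mol; V_base = moles/0.22 × 1000 = 13.6 mL. At equivalence only the conjugate base is present: [A⁻] = 0.003/0.039 = 7.7647e-02 M. Kb = Kw/Ka = 1.40e-10; [OH⁻] = √(Kb × [A⁻]) = 3.3023e-06; pOH = 5.48; pH = 14 - pOH = 8.52.

V = 13.6 mL, pH = 8.52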